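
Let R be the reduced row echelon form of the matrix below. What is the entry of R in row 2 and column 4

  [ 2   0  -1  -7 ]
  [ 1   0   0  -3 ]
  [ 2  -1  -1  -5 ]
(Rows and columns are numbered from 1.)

Multiply r1 by 1/2.
  [ 1   0  -1/2  -7/2 ]
  [ 1   0     0    -3 ]
  [ 2  -1    -1    -5 ]
Subtract r1 from r2.
  [ 1   0  -1/2  -7/2 ]
  [ 0   0   1/2   1/2 ]
  [ 2  -1    -1    -5 ]
Subtract 2 times r1 from r3.
  [ 1   0  -1/2  -7/2 ]
  [ 0   0   1/2   1/2 ]
  [ 0  -1     0     2 ]
Swap r2 and r3.
  [ 1   0  -1/2  -7/2 ]
  [ 0  -1     0     2 ]
  [ 0   0   1/2   1/2 ]
Multiply r2 by -1.
  [ 1  0  -1/2  -7/2 ]
  [ 0  1     0    -2 ]
  [ 0  0   1/2   1/2 ]
Multiply r3 by 2.
  [ 1  0  -1/2  -7/2 ]
  [ 0  1     0    -2 ]
  [ 0  0     1     1 ]
Add 1/2 times r3 to r1.
  [ 1  0  0  -3 ]
  [ 0  1  0  -2 ]
  [ 0  0  1   1 ]

-2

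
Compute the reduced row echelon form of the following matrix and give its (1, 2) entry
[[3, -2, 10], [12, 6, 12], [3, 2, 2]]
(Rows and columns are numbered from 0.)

Multiply R1 by 1/3.
Subtract 12 times R1 from R2.
Subtract 3 times R1 from R3.
Multiply R2 by 1/14.
Subtract 4 times R2 from R3.
Add 2/3 times R2 to R1.

-2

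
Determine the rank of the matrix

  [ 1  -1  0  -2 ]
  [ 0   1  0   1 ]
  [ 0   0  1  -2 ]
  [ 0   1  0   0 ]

Subtract ρ2 from ρ4.
  [ 1  -1  0  -2 ]
  [ 0   1  0   1 ]
  [ 0   0  1  -2 ]
  [ 0   0  0  -1 ]
Multiply ρ4 by -1.
  [ 1  -1  0  -2 ]
  [ 0   1  0   1 ]
  [ 0   0  1  -2 ]
  [ 0   0  0   1 ]
Add 2 times ρ4 to ρ3.
  [ 1  -1  0  -2 ]
  [ 0   1  0   1 ]
  [ 0   0  1   0 ]
  [ 0   0  0   1 ]
Subtract ρ4 from ρ2.
  [ 1  -1  0  -2 ]
  [ 0   1  0   0 ]
  [ 0   0  1   0 ]
  [ 0   0  0   1 ]
Add 2 times ρ4 to ρ1.
  [ 1  -1  0  0 ]
  [ 0   1  0  0 ]
  [ 0   0  1  0 ]
  [ 0   0  0  1 ]
Add ρ2 to ρ1.
  [ 1  0  0  0 ]
  [ 0  1  0  0 ]
  [ 0  0  1  0 ]
  [ 0  0  0  1 ]
The reduced form has 4 nonzero rows.

rank = 4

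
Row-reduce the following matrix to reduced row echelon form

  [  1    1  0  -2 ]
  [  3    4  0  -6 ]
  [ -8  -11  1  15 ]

R2 := R2 − 3·R1
  [  1    1  0  -2 ]
  [  0    1  0   0 ]
  [ -8  -11  1  15 ]
R3 := R3 + 8·R1
  [ 1   1  0  -2 ]
  [ 0   1  0   0 ]
  [ 0  -3  1  -1 ]
R3 := R3 + 3·R2
  [ 1  1  0  -2 ]
  [ 0  1  0   0 ]
  [ 0  0  1  -1 ]
R1 := R1 − R2
  [ 1  0  0  -2 ]
  [ 0  1  0   0 ]
  [ 0  0  1  -1 ]

[[1, 0, 0, -2], [0, 1, 0, 0], [0, 0, 1, -1]]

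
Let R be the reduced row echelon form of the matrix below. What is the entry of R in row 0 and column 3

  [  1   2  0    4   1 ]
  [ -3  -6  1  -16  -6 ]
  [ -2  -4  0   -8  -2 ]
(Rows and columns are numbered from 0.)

4

R2 := R2 + 3·R1
  [  1   2  0   4   1 ]
  [  0   0  1  -4  -3 ]
  [ -2  -4  0  -8  -2 ]
R3 := R3 + 2·R1
  [ 1  2  0   4   1 ]
  [ 0  0  1  -4  -3 ]
  [ 0  0  0   0   0 ]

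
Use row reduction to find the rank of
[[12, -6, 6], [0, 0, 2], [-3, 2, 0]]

R1 -> 1/12·R1
R3 -> R3 + 3·R1
R2 <-> R3
R2 -> 2·R2
R3 -> 1/2·R3
R2 -> R2 − 3·R3
R1 -> R1 − 1/2·R3
R1 -> R1 + 1/2·R2
The reduced form has 3 nonzero rows.

rank = 3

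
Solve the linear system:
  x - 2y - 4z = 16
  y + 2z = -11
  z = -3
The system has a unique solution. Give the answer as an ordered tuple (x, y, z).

Form the augmented matrix and row-reduce:
  [ 1  -2  -4  |   16 ]
  [ 0   1   2  |  -11 ]
  [ 0   0   1  |   -3 ]
R2 ← R2 − 2·R3
  [ 1  -2  -4  |  16 ]
  [ 0   1   0  |  -5 ]
  [ 0   0   1  |  -3 ]
R1 ← R1 + 4·R3
  [ 1  -2  0  |   4 ]
  [ 0   1  0  |  -5 ]
  [ 0   0  1  |  -3 ]
R1 ← R1 + 2·R2
  [ 1  0  0  |  -6 ]
  [ 0  1  0  |  -5 ]
  [ 0  0  1  |  -3 ]
Reading off the last column: x = -6, y = -5, z = -3.

(-6, -5, -3)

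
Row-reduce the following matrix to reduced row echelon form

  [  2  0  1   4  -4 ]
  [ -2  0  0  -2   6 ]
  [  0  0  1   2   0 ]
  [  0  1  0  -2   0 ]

r1 ← 1/2·r1
  [  1  0  1/2   2  -2 ]
  [ -2  0    0  -2   6 ]
  [  0  0    1   2   0 ]
  [  0  1    0  -2   0 ]
r2 ← r2 + 2·r1
  [ 1  0  1/2   2  -2 ]
  [ 0  0    1   2   2 ]
  [ 0  0    1   2   0 ]
  [ 0  1    0  -2   0 ]
r2 <-> r4
  [ 1  0  1/2   2  -2 ]
  [ 0  1    0  -2   0 ]
  [ 0  0    1   2   0 ]
  [ 0  0    1   2   2 ]
r4 ← r4 − r3
  [ 1  0  1/2   2  -2 ]
  [ 0  1    0  -2   0 ]
  [ 0  0    1   2   0 ]
  [ 0  0    0   0   2 ]
r4 ← 1/2·r4
  [ 1  0  1/2   2  -2 ]
  [ 0  1    0  -2   0 ]
  [ 0  0    1   2   0 ]
  [ 0  0    0   0   1 ]
r1 ← r1 + 2·r4
  [ 1  0  1/2   2  0 ]
  [ 0  1    0  -2  0 ]
  [ 0  0    1   2  0 ]
  [ 0  0    0   0  1 ]
r1 ← r1 − 1/2·r3
  [ 1  0  0   1  0 ]
  [ 0  1  0  -2  0 ]
  [ 0  0  1   2  0 ]
  [ 0  0  0   0  1 ]

[[1, 0, 0, 1, 0], [0, 1, 0, -2, 0], [0, 0, 1, 2, 0], [0, 0, 0, 0, 1]]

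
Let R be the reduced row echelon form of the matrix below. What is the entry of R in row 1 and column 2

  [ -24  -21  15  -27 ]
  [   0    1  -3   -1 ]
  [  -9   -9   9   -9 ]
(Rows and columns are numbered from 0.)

R1 := -1/24·R1
  [  1  7/8  -5/8  9/8 ]
  [  0    1    -3   -1 ]
  [ -9   -9     9   -9 ]
R3 := R3 + 9·R1
  [ 1   7/8  -5/8  9/8 ]
  [ 0     1    -3   -1 ]
  [ 0  -9/8  27/8  9/8 ]
R3 := R3 + 9/8·R2
  [ 1  7/8  -5/8  9/8 ]
  [ 0    1    -3   -1 ]
  [ 0    0     0    0 ]
R1 := R1 − 7/8·R2
  [ 1  0   2   2 ]
  [ 0  1  -3  -1 ]
  [ 0  0   0   0 ]

-3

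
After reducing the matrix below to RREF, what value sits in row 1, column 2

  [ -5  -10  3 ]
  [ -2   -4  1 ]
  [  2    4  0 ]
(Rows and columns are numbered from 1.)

2

ρ1 := -1/5·ρ1
  [  1   2  -3/5 ]
  [ -2  -4     1 ]
  [  2   4     0 ]
ρ2 := ρ2 + 2·ρ1
  [ 1  2  -3/5 ]
  [ 0  0  -1/5 ]
  [ 2  4     0 ]
ρ3 := ρ3 − 2·ρ1
  [ 1  2  -3/5 ]
  [ 0  0  -1/5 ]
  [ 0  0   6/5 ]
ρ2 := -5·ρ2
  [ 1  2  -3/5 ]
  [ 0  0     1 ]
  [ 0  0   6/5 ]
ρ3 := ρ3 − 6/5·ρ2
  [ 1  2  -3/5 ]
  [ 0  0     1 ]
  [ 0  0     0 ]
ρ1 := ρ1 + 3/5·ρ2
  [ 1  2  0 ]
  [ 0  0  1 ]
  [ 0  0  0 ]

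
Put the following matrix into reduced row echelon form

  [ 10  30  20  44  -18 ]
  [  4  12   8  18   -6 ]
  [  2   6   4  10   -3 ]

r1 → 1/10·r1
r2 → r2 − 4·r1
r3 → r3 − 2·r1
r2 → 5/2·r2
r3 → r3 − 6/5·r2
r3 → -1/3·r3
r2 → r2 − 3·r3
r1 → r1 + 9/5·r3
r1 → r1 − 22/5·r2

[[1, 3, 2, 0, 0], [0, 0, 0, 1, 0], [0, 0, 0, 0, 1]]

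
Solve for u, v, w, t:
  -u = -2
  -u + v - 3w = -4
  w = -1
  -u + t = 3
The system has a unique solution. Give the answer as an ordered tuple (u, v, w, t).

(2, -5, -1, 5)

Form the augmented matrix and row-reduce:
  [ -1  0   0  0  |  -2 ]
  [ -1  1  -3  0  |  -4 ]
  [  0  0   1  0  |  -1 ]
  [ -1  0   0  1  |   3 ]
R1 → -1·R1
  [  1  0   0  0  |   2 ]
  [ -1  1  -3  0  |  -4 ]
  [  0  0   1  0  |  -1 ]
  [ -1  0   0  1  |   3 ]
R2 → R2 + R1
  [  1  0   0  0  |   2 ]
  [  0  1  -3  0  |  -2 ]
  [  0  0   1  0  |  -1 ]
  [ -1  0   0  1  |   3 ]
R4 → R4 + R1
  [ 1  0   0  0  |   2 ]
  [ 0  1  -3  0  |  -2 ]
  [ 0  0   1  0  |  -1 ]
  [ 0  0   0  1  |   5 ]
R2 → R2 + 3·R3
  [ 1  0  0  0  |   2 ]
  [ 0  1  0  0  |  -5 ]
  [ 0  0  1  0  |  -1 ]
  [ 0  0  0  1  |   5 ]
Reading off the last column: u = 2, v = -5, w = -1, t = 5.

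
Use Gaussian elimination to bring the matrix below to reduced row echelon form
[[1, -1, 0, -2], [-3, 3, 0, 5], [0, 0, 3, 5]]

R2 -> R2 + 3·R1
  [ 1  -1  0  -2 ]
  [ 0   0  0  -1 ]
  [ 0   0  3   5 ]
R2 ↔ R3
  [ 1  -1  0  -2 ]
  [ 0   0  3   5 ]
  [ 0   0  0  -1 ]
R2 -> 1/3·R2
  [ 1  -1  0   -2 ]
  [ 0   0  1  5/3 ]
  [ 0   0  0   -1 ]
R3 -> -1·R3
  [ 1  -1  0   -2 ]
  [ 0   0  1  5/3 ]
  [ 0   0  0    1 ]
R2 -> R2 − 5/3·R3
  [ 1  -1  0  -2 ]
  [ 0   0  1   0 ]
  [ 0   0  0   1 ]
R1 -> R1 + 2·R3
  [ 1  -1  0  0 ]
  [ 0   0  1  0 ]
  [ 0   0  0  1 ]

[[1, -1, 0, 0], [0, 0, 1, 0], [0, 0, 0, 1]]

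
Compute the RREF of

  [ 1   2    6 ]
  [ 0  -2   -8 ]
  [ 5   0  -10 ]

Subtract 5 times R1 from R3.
  [ 1    2    6 ]
  [ 0   -2   -8 ]
  [ 0  -10  -40 ]
Multiply R2 by -1/2.
  [ 1    2    6 ]
  [ 0    1    4 ]
  [ 0  -10  -40 ]
Add 10 times R2 to R3.
  [ 1  2  6 ]
  [ 0  1  4 ]
  [ 0  0  0 ]
Subtract 2 times R2 from R1.
  [ 1  0  -2 ]
  [ 0  1   4 ]
  [ 0  0   0 ]

[[1, 0, -2], [0, 1, 4], [0, 0, 0]]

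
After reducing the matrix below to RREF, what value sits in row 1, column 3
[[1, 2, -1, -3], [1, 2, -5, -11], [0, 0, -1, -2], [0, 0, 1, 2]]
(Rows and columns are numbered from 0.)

2

R2 ← R2 − R1
  [ 1  2  -1  -3 ]
  [ 0  0  -4  -8 ]
  [ 0  0  -1  -2 ]
  [ 0  0   1   2 ]
R2 ← -1/4·R2
  [ 1  2  -1  -3 ]
  [ 0  0   1   2 ]
  [ 0  0  -1  -2 ]
  [ 0  0   1   2 ]
R3 ← R3 + R2
  [ 1  2  -1  -3 ]
  [ 0  0   1   2 ]
  [ 0  0   0   0 ]
  [ 0  0   1   2 ]
R4 ← R4 − R2
  [ 1  2  -1  -3 ]
  [ 0  0   1   2 ]
  [ 0  0   0   0 ]
  [ 0  0   0   0 ]
R1 ← R1 + R2
  [ 1  2  0  -1 ]
  [ 0  0  1   2 ]
  [ 0  0  0   0 ]
  [ 0  0  0   0 ]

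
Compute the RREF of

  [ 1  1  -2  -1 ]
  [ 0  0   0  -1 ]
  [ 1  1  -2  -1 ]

R3 := R3 − R1
  [ 1  1  -2  -1 ]
  [ 0  0   0  -1 ]
  [ 0  0   0   0 ]
R2 := -1·R2
  [ 1  1  -2  -1 ]
  [ 0  0   0   1 ]
  [ 0  0   0   0 ]
R1 := R1 + R2
  [ 1  1  -2  0 ]
  [ 0  0   0  1 ]
  [ 0  0   0  0 ]

[[1, 1, -2, 0], [0, 0, 0, 1], [0, 0, 0, 0]]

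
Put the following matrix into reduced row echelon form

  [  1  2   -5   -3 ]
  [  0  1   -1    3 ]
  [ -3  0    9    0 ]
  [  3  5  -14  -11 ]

r3 := r3 + 3·r1
  [ 1  2   -5   -3 ]
  [ 0  1   -1    3 ]
  [ 0  6   -6   -9 ]
  [ 3  5  -14  -11 ]
r4 := r4 − 3·r1
  [ 1   2  -5  -3 ]
  [ 0   1  -1   3 ]
  [ 0   6  -6  -9 ]
  [ 0  -1   1  -2 ]
r3 := r3 − 6·r2
  [ 1   2  -5   -3 ]
  [ 0   1  -1    3 ]
  [ 0   0   0  -27 ]
  [ 0  -1   1   -2 ]
r4 := r4 + r2
  [ 1  2  -5   -3 ]
  [ 0  1  -1    3 ]
  [ 0  0   0  -27 ]
  [ 0  0   0    1 ]
r3 := -1/27·r3
  [ 1  2  -5  -3 ]
  [ 0  1  -1   3 ]
  [ 0  0   0   1 ]
  [ 0  0   0   1 ]
r4 := r4 − r3
  [ 1  2  -5  -3 ]
  [ 0  1  -1   3 ]
  [ 0  0   0   1 ]
  [ 0  0   0   0 ]
r2 := r2 − 3·r3
  [ 1  2  -5  -3 ]
  [ 0  1  -1   0 ]
  [ 0  0   0   1 ]
  [ 0  0   0   0 ]
r1 := r1 + 3·r3
  [ 1  2  -5  0 ]
  [ 0  1  -1  0 ]
  [ 0  0   0  1 ]
  [ 0  0   0  0 ]
r1 := r1 − 2·r2
  [ 1  0  -3  0 ]
  [ 0  1  -1  0 ]
  [ 0  0   0  1 ]
  [ 0  0   0  0 ]

[[1, 0, -3, 0], [0, 1, -1, 0], [0, 0, 0, 1], [0, 0, 0, 0]]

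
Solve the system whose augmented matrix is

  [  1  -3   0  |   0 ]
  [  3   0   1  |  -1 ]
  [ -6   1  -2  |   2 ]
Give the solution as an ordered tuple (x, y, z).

(0, 0, -1)

R2 -> R2 − 3·R1
  [  1  -3   0  |   0 ]
  [  0   9   1  |  -1 ]
  [ -6   1  -2  |   2 ]
R3 -> R3 + 6·R1
  [ 1   -3   0  |   0 ]
  [ 0    9   1  |  -1 ]
  [ 0  -17  -2  |   2 ]
R2 -> 1/9·R2
  [ 1   -3    0  |     0 ]
  [ 0    1  1/9  |  -1/9 ]
  [ 0  -17   -2  |     2 ]
R3 -> R3 + 17·R2
  [ 1  -3     0  |     0 ]
  [ 0   1   1/9  |  -1/9 ]
  [ 0   0  -1/9  |   1/9 ]
R3 -> -9·R3
  [ 1  -3    0  |     0 ]
  [ 0   1  1/9  |  -1/9 ]
  [ 0   0    1  |    -1 ]
R2 -> R2 − 1/9·R3
  [ 1  -3  0  |   0 ]
  [ 0   1  0  |   0 ]
  [ 0   0  1  |  -1 ]
R1 -> R1 + 3·R2
  [ 1  0  0  |   0 ]
  [ 0  1  0  |   0 ]
  [ 0  0  1  |  -1 ]
Reading off the last column: x = 0, y = 0, z = -1.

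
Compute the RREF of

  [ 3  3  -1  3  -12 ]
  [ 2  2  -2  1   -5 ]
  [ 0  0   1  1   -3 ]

R1 -> 1/3·R1
R2 -> R2 − 2·R1
R2 -> -3/4·R2
R3 -> R3 − R2
R3 -> 4·R3
R2 -> R2 − 3/4·R3
R1 -> R1 − R3
R1 -> R1 + 1/3·R2

[[1, 1, 0, 0, -1], [0, 0, 1, 0, 0], [0, 0, 0, 1, -3]]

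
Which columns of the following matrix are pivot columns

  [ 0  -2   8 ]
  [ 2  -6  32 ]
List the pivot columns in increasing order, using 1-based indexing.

1, 2

r1 ↔ r2
  [ 2  -6  32 ]
  [ 0  -2   8 ]
r1 ← 1/2·r1
  [ 1  -3  16 ]
  [ 0  -2   8 ]
r2 ← -1/2·r2
  [ 1  -3  16 ]
  [ 0   1  -4 ]
r1 ← r1 + 3·r2
  [ 1  0   4 ]
  [ 0  1  -4 ]
Pivot columns are the columns containing a leading 1.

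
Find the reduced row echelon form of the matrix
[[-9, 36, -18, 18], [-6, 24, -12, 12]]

R1 := -1/9·R1
  [  1  -4    2  -2 ]
  [ -6  24  -12  12 ]
R2 := R2 + 6·R1
  [ 1  -4  2  -2 ]
  [ 0   0  0   0 ]

[[1, -4, 2, -2], [0, 0, 0, 0]]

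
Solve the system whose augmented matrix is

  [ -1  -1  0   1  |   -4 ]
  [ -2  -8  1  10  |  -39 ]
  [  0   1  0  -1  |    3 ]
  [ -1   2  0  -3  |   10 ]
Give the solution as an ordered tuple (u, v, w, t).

Multiply R1 by -1.
  [  1   1  0  -1  |    4 ]
  [ -2  -8  1  10  |  -39 ]
  [  0   1  0  -1  |    3 ]
  [ -1   2  0  -3  |   10 ]
Add 2 times R1 to R2.
  [  1   1  0  -1  |    4 ]
  [  0  -6  1   8  |  -31 ]
  [  0   1  0  -1  |    3 ]
  [ -1   2  0  -3  |   10 ]
Add R1 to R4.
  [ 1   1  0  -1  |    4 ]
  [ 0  -6  1   8  |  -31 ]
  [ 0   1  0  -1  |    3 ]
  [ 0   3  0  -4  |   14 ]
Multiply R2 by -1/6.
  [ 1  1     0    -1  |     4 ]
  [ 0  1  -1/6  -4/3  |  31/6 ]
  [ 0  1     0    -1  |     3 ]
  [ 0  3     0    -4  |    14 ]
Subtract R2 from R3.
  [ 1  1     0    -1  |      4 ]
  [ 0  1  -1/6  -4/3  |   31/6 ]
  [ 0  0   1/6   1/3  |  -13/6 ]
  [ 0  3     0    -4  |     14 ]
Subtract 3 times R2 from R4.
  [ 1  1     0    -1  |      4 ]
  [ 0  1  -1/6  -4/3  |   31/6 ]
  [ 0  0   1/6   1/3  |  -13/6 ]
  [ 0  0   1/2     0  |   -3/2 ]
Multiply R3 by 6.
  [ 1  1     0    -1  |     4 ]
  [ 0  1  -1/6  -4/3  |  31/6 ]
  [ 0  0     1     2  |   -13 ]
  [ 0  0   1/2     0  |  -3/2 ]
Subtract 1/2 times R3 from R4.
  [ 1  1     0    -1  |     4 ]
  [ 0  1  -1/6  -4/3  |  31/6 ]
  [ 0  0     1     2  |   -13 ]
  [ 0  0     0    -1  |     5 ]
Multiply R4 by -1.
  [ 1  1     0    -1  |     4 ]
  [ 0  1  -1/6  -4/3  |  31/6 ]
  [ 0  0     1     2  |   -13 ]
  [ 0  0     0     1  |    -5 ]
Subtract 2 times R4 from R3.
  [ 1  1     0    -1  |     4 ]
  [ 0  1  -1/6  -4/3  |  31/6 ]
  [ 0  0     1     0  |    -3 ]
  [ 0  0     0     1  |    -5 ]
Add 4/3 times R4 to R2.
  [ 1  1     0  -1  |     4 ]
  [ 0  1  -1/6   0  |  -3/2 ]
  [ 0  0     1   0  |    -3 ]
  [ 0  0     0   1  |    -5 ]
Add R4 to R1.
  [ 1  1     0  0  |    -1 ]
  [ 0  1  -1/6  0  |  -3/2 ]
  [ 0  0     1  0  |    -3 ]
  [ 0  0     0  1  |    -5 ]
Add 1/6 times R3 to R2.
  [ 1  1  0  0  |  -1 ]
  [ 0  1  0  0  |  -2 ]
  [ 0  0  1  0  |  -3 ]
  [ 0  0  0  1  |  -5 ]
Subtract R2 from R1.
  [ 1  0  0  0  |   1 ]
  [ 0  1  0  0  |  -2 ]
  [ 0  0  1  0  |  -3 ]
  [ 0  0  0  1  |  -5 ]
Reading off the last column: u = 1, v = -2, w = -3, t = -5.

(1, -2, -3, -5)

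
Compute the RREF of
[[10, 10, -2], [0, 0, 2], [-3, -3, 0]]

[[1, 1, 0], [0, 0, 1], [0, 0, 0]]

R1 := 1/10·R1
  [  1   1  -1/5 ]
  [  0   0     2 ]
  [ -3  -3     0 ]
R3 := R3 + 3·R1
  [ 1  1  -1/5 ]
  [ 0  0     2 ]
  [ 0  0  -3/5 ]
R2 := 1/2·R2
  [ 1  1  -1/5 ]
  [ 0  0     1 ]
  [ 0  0  -3/5 ]
R3 := R3 + 3/5·R2
  [ 1  1  -1/5 ]
  [ 0  0     1 ]
  [ 0  0     0 ]
R1 := R1 + 1/5·R2
  [ 1  1  0 ]
  [ 0  0  1 ]
  [ 0  0  0 ]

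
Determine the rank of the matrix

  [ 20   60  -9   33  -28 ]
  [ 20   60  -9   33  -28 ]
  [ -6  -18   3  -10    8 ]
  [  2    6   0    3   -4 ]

R1 → 1/20·R1
  [  1    3  -9/20  33/20  -7/5 ]
  [ 20   60     -9     33   -28 ]
  [ -6  -18      3    -10     8 ]
  [  2    6      0      3    -4 ]
R2 → R2 − 20·R1
  [  1    3  -9/20  33/20  -7/5 ]
  [  0    0      0      0     0 ]
  [ -6  -18      3    -10     8 ]
  [  2    6      0      3    -4 ]
R3 → R3 + 6·R1
  [ 1  3  -9/20  33/20  -7/5 ]
  [ 0  0      0      0     0 ]
  [ 0  0   3/10  -1/10  -2/5 ]
  [ 2  6      0      3    -4 ]
R4 → R4 − 2·R1
  [ 1  3  -9/20  33/20  -7/5 ]
  [ 0  0      0      0     0 ]
  [ 0  0   3/10  -1/10  -2/5 ]
  [ 0  0   9/10  -3/10  -6/5 ]
R2 ↔ R3
  [ 1  3  -9/20  33/20  -7/5 ]
  [ 0  0   3/10  -1/10  -2/5 ]
  [ 0  0      0      0     0 ]
  [ 0  0   9/10  -3/10  -6/5 ]
R2 → 10/3·R2
  [ 1  3  -9/20  33/20  -7/5 ]
  [ 0  0      1   -1/3  -4/3 ]
  [ 0  0      0      0     0 ]
  [ 0  0   9/10  -3/10  -6/5 ]
R4 → R4 − 9/10·R2
  [ 1  3  -9/20  33/20  -7/5 ]
  [ 0  0      1   -1/3  -4/3 ]
  [ 0  0      0      0     0 ]
  [ 0  0      0      0     0 ]
R1 → R1 + 9/20·R2
  [ 1  3  0   3/2    -2 ]
  [ 0  0  1  -1/3  -4/3 ]
  [ 0  0  0     0     0 ]
  [ 0  0  0     0     0 ]
The reduced form has 2 nonzero rows.

rank = 2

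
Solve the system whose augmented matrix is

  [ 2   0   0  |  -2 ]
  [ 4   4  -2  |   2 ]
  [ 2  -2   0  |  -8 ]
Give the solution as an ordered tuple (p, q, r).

Multiply r1 by 1/2.
  [ 1   0   0  |  -1 ]
  [ 4   4  -2  |   2 ]
  [ 2  -2   0  |  -8 ]
Subtract 4 times r1 from r2.
  [ 1   0   0  |  -1 ]
  [ 0   4  -2  |   6 ]
  [ 2  -2   0  |  -8 ]
Subtract 2 times r1 from r3.
  [ 1   0   0  |  -1 ]
  [ 0   4  -2  |   6 ]
  [ 0  -2   0  |  -6 ]
Multiply r2 by 1/4.
  [ 1   0     0  |   -1 ]
  [ 0   1  -1/2  |  3/2 ]
  [ 0  -2     0  |   -6 ]
Add 2 times r2 to r3.
  [ 1  0     0  |   -1 ]
  [ 0  1  -1/2  |  3/2 ]
  [ 0  0    -1  |   -3 ]
Multiply r3 by -1.
  [ 1  0     0  |   -1 ]
  [ 0  1  -1/2  |  3/2 ]
  [ 0  0     1  |    3 ]
Add 1/2 times r3 to r2.
  [ 1  0  0  |  -1 ]
  [ 0  1  0  |   3 ]
  [ 0  0  1  |   3 ]
Reading off the last column: p = -1, q = 3, r = 3.

(-1, 3, 3)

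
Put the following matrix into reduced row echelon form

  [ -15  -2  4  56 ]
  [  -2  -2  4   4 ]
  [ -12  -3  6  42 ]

R1 -> -1/15·R1
R2 -> R2 + 2·R1
R3 -> R3 + 12·R1
R2 -> -15/26·R2
R3 -> R3 + 7/5·R2
R1 -> R1 − 2/15·R2

[[1, 0, 0, -4], [0, 1, -2, 2], [0, 0, 0, 0]]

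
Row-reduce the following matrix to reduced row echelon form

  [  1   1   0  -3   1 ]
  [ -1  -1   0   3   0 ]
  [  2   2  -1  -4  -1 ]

[[1, 1, 0, -3, 0], [0, 0, 1, -2, 0], [0, 0, 0, 0, 1]]

r2 := r2 + r1
  [ 1  1   0  -3   1 ]
  [ 0  0   0   0   1 ]
  [ 2  2  -1  -4  -1 ]
r3 := r3 − 2·r1
  [ 1  1   0  -3   1 ]
  [ 0  0   0   0   1 ]
  [ 0  0  -1   2  -3 ]
r2 <-> r3
  [ 1  1   0  -3   1 ]
  [ 0  0  -1   2  -3 ]
  [ 0  0   0   0   1 ]
r2 := -1·r2
  [ 1  1  0  -3  1 ]
  [ 0  0  1  -2  3 ]
  [ 0  0  0   0  1 ]
r2 := r2 − 3·r3
  [ 1  1  0  -3  1 ]
  [ 0  0  1  -2  0 ]
  [ 0  0  0   0  1 ]
r1 := r1 − r3
  [ 1  1  0  -3  0 ]
  [ 0  0  1  -2  0 ]
  [ 0  0  0   0  1 ]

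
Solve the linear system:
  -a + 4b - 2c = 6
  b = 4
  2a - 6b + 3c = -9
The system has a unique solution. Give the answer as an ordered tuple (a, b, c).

(0, 4, 5)

Form the augmented matrix and row-reduce:
  [ -1   4  -2  |   6 ]
  [  0   1   0  |   4 ]
  [  2  -6   3  |  -9 ]
Multiply ρ1 by -1.
  [ 1  -4  2  |  -6 ]
  [ 0   1  0  |   4 ]
  [ 2  -6  3  |  -9 ]
Subtract 2 times ρ1 from ρ3.
  [ 1  -4   2  |  -6 ]
  [ 0   1   0  |   4 ]
  [ 0   2  -1  |   3 ]
Subtract 2 times ρ2 from ρ3.
  [ 1  -4   2  |  -6 ]
  [ 0   1   0  |   4 ]
  [ 0   0  -1  |  -5 ]
Multiply ρ3 by -1.
  [ 1  -4  2  |  -6 ]
  [ 0   1  0  |   4 ]
  [ 0   0  1  |   5 ]
Subtract 2 times ρ3 from ρ1.
  [ 1  -4  0  |  -16 ]
  [ 0   1  0  |    4 ]
  [ 0   0  1  |    5 ]
Add 4 times ρ2 to ρ1.
  [ 1  0  0  |  0 ]
  [ 0  1  0  |  4 ]
  [ 0  0  1  |  5 ]
Reading off the last column: a = 0, b = 4, c = 5.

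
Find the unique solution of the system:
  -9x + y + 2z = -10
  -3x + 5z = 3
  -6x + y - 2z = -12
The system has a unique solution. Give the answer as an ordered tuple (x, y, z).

(2/3, -6, 1)

Form the augmented matrix and row-reduce:
  [ -9  1   2  |  -10 ]
  [ -3  0   5  |    3 ]
  [ -6  1  -2  |  -12 ]
R1 -> -1/9·R1
  [  1  -1/9  -2/9  |  10/9 ]
  [ -3     0     5  |     3 ]
  [ -6     1    -2  |   -12 ]
R2 -> R2 + 3·R1
  [  1  -1/9  -2/9  |  10/9 ]
  [  0  -1/3  13/3  |  19/3 ]
  [ -6     1    -2  |   -12 ]
R3 -> R3 + 6·R1
  [ 1  -1/9   -2/9  |   10/9 ]
  [ 0  -1/3   13/3  |   19/3 ]
  [ 0   1/3  -10/3  |  -16/3 ]
R2 -> -3·R2
  [ 1  -1/9   -2/9  |   10/9 ]
  [ 0     1    -13  |    -19 ]
  [ 0   1/3  -10/3  |  -16/3 ]
R3 -> R3 − 1/3·R2
  [ 1  -1/9  -2/9  |  10/9 ]
  [ 0     1   -13  |   -19 ]
  [ 0     0     1  |     1 ]
R2 -> R2 + 13·R3
  [ 1  -1/9  -2/9  |  10/9 ]
  [ 0     1     0  |    -6 ]
  [ 0     0     1  |     1 ]
R1 -> R1 + 2/9·R3
  [ 1  -1/9  0  |  4/3 ]
  [ 0     1  0  |   -6 ]
  [ 0     0  1  |    1 ]
R1 -> R1 + 1/9·R2
  [ 1  0  0  |  2/3 ]
  [ 0  1  0  |   -6 ]
  [ 0  0  1  |    1 ]
Reading off the last column: x = 2/3, y = -6, z = 1.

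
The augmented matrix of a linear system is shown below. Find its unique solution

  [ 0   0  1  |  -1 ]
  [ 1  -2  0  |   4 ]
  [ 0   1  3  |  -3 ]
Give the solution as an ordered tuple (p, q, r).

(4, 0, -1)

ρ1 <=> ρ2
  [ 1  -2  0  |   4 ]
  [ 0   0  1  |  -1 ]
  [ 0   1  3  |  -3 ]
ρ2 <=> ρ3
  [ 1  -2  0  |   4 ]
  [ 0   1  3  |  -3 ]
  [ 0   0  1  |  -1 ]
ρ2 -> ρ2 − 3·ρ3
  [ 1  -2  0  |   4 ]
  [ 0   1  0  |   0 ]
  [ 0   0  1  |  -1 ]
ρ1 -> ρ1 + 2·ρ2
  [ 1  0  0  |   4 ]
  [ 0  1  0  |   0 ]
  [ 0  0  1  |  -1 ]
Reading off the last column: p = 4, q = 0, r = -1.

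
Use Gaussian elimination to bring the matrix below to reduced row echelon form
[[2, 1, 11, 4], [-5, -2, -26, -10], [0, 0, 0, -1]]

[[1, 0, 4, 0], [0, 1, 3, 0], [0, 0, 0, 1]]

r1 → 1/2·r1
  [  1  1/2  11/2    2 ]
  [ -5   -2   -26  -10 ]
  [  0    0     0   -1 ]
r2 → r2 + 5·r1
  [ 1  1/2  11/2   2 ]
  [ 0  1/2   3/2   0 ]
  [ 0    0     0  -1 ]
r2 → 2·r2
  [ 1  1/2  11/2   2 ]
  [ 0    1     3   0 ]
  [ 0    0     0  -1 ]
r3 → -1·r3
  [ 1  1/2  11/2  2 ]
  [ 0    1     3  0 ]
  [ 0    0     0  1 ]
r1 → r1 − 2·r3
  [ 1  1/2  11/2  0 ]
  [ 0    1     3  0 ]
  [ 0    0     0  1 ]
r1 → r1 − 1/2·r2
  [ 1  0  4  0 ]
  [ 0  1  3  0 ]
  [ 0  0  0  1 ]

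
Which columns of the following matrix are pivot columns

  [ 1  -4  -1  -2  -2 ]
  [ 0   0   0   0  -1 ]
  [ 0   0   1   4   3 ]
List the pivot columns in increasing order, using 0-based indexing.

r2 <=> r3
  [ 1  -4  -1  -2  -2 ]
  [ 0   0   1   4   3 ]
  [ 0   0   0   0  -1 ]
r3 := -1·r3
  [ 1  -4  -1  -2  -2 ]
  [ 0   0   1   4   3 ]
  [ 0   0   0   0   1 ]
r2 := r2 − 3·r3
  [ 1  -4  -1  -2  -2 ]
  [ 0   0   1   4   0 ]
  [ 0   0   0   0   1 ]
r1 := r1 + 2·r3
  [ 1  -4  -1  -2  0 ]
  [ 0   0   1   4  0 ]
  [ 0   0   0   0  1 ]
r1 := r1 + r2
  [ 1  -4  0  2  0 ]
  [ 0   0  1  4  0 ]
  [ 0   0  0  0  1 ]
Pivot columns are the columns containing a leading 1.

0, 2, 4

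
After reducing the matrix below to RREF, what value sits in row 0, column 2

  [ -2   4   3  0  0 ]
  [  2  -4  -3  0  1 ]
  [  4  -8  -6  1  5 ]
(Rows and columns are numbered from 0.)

-3/2

ρ1 := -1/2·ρ1
  [ 1  -2  -3/2  0  0 ]
  [ 2  -4    -3  0  1 ]
  [ 4  -8    -6  1  5 ]
ρ2 := ρ2 − 2·ρ1
  [ 1  -2  -3/2  0  0 ]
  [ 0   0     0  0  1 ]
  [ 4  -8    -6  1  5 ]
ρ3 := ρ3 − 4·ρ1
  [ 1  -2  -3/2  0  0 ]
  [ 0   0     0  0  1 ]
  [ 0   0     0  1  5 ]
ρ2 ↔ ρ3
  [ 1  -2  -3/2  0  0 ]
  [ 0   0     0  1  5 ]
  [ 0   0     0  0  1 ]
ρ2 := ρ2 − 5·ρ3
  [ 1  -2  -3/2  0  0 ]
  [ 0   0     0  1  0 ]
  [ 0   0     0  0  1 ]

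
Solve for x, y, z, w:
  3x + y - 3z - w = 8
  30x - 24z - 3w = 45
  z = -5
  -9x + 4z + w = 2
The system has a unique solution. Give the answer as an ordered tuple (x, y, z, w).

Form the augmented matrix and row-reduce:
  [  3  1   -3  -1  |   8 ]
  [ 30  0  -24  -3  |  45 ]
  [  0  0    1   0  |  -5 ]
  [ -9  0    4   1  |   2 ]
ρ1 -> 1/3·ρ1
  [  1  1/3   -1  -1/3  |  8/3 ]
  [ 30    0  -24    -3  |   45 ]
  [  0    0    1     0  |   -5 ]
  [ -9    0    4     1  |    2 ]
ρ2 -> ρ2 − 30·ρ1
  [  1  1/3  -1  -1/3  |  8/3 ]
  [  0  -10   6     7  |  -35 ]
  [  0    0   1     0  |   -5 ]
  [ -9    0   4     1  |    2 ]
ρ4 -> ρ4 + 9·ρ1
  [ 1  1/3  -1  -1/3  |  8/3 ]
  [ 0  -10   6     7  |  -35 ]
  [ 0    0   1     0  |   -5 ]
  [ 0    3  -5    -2  |   26 ]
ρ2 -> -1/10·ρ2
  [ 1  1/3    -1   -1/3  |  8/3 ]
  [ 0    1  -3/5  -7/10  |  7/2 ]
  [ 0    0     1      0  |   -5 ]
  [ 0    3    -5     -2  |   26 ]
ρ4 -> ρ4 − 3·ρ2
  [ 1  1/3     -1   -1/3  |   8/3 ]
  [ 0    1   -3/5  -7/10  |   7/2 ]
  [ 0    0      1      0  |    -5 ]
  [ 0    0  -16/5   1/10  |  31/2 ]
ρ4 -> ρ4 + 16/5·ρ3
  [ 1  1/3    -1   -1/3  |   8/3 ]
  [ 0    1  -3/5  -7/10  |   7/2 ]
  [ 0    0     1      0  |    -5 ]
  [ 0    0     0   1/10  |  -1/2 ]
ρ4 -> 10·ρ4
  [ 1  1/3    -1   -1/3  |  8/3 ]
  [ 0    1  -3/5  -7/10  |  7/2 ]
  [ 0    0     1      0  |   -5 ]
  [ 0    0     0      1  |   -5 ]
ρ2 -> ρ2 + 7/10·ρ4
  [ 1  1/3    -1  -1/3  |  8/3 ]
  [ 0    1  -3/5     0  |    0 ]
  [ 0    0     1     0  |   -5 ]
  [ 0    0     0     1  |   -5 ]
ρ1 -> ρ1 + 1/3·ρ4
  [ 1  1/3    -1  0  |   1 ]
  [ 0    1  -3/5  0  |   0 ]
  [ 0    0     1  0  |  -5 ]
  [ 0    0     0  1  |  -5 ]
ρ2 -> ρ2 + 3/5·ρ3
  [ 1  1/3  -1  0  |   1 ]
  [ 0    1   0  0  |  -3 ]
  [ 0    0   1  0  |  -5 ]
  [ 0    0   0  1  |  -5 ]
ρ1 -> ρ1 + ρ3
  [ 1  1/3  0  0  |  -4 ]
  [ 0    1  0  0  |  -3 ]
  [ 0    0  1  0  |  -5 ]
  [ 0    0  0  1  |  -5 ]
ρ1 -> ρ1 − 1/3·ρ2
  [ 1  0  0  0  |  -3 ]
  [ 0  1  0  0  |  -3 ]
  [ 0  0  1  0  |  -5 ]
  [ 0  0  0  1  |  -5 ]
Reading off the last column: x = -3, y = -3, z = -5, w = -5.

(-3, -3, -5, -5)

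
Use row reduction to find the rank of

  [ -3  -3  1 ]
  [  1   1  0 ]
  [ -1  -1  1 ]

R1 → -1/3·R1
  [  1   1  -1/3 ]
  [  1   1     0 ]
  [ -1  -1     1 ]
R2 → R2 − R1
  [  1   1  -1/3 ]
  [  0   0   1/3 ]
  [ -1  -1     1 ]
R3 → R3 + R1
  [ 1  1  -1/3 ]
  [ 0  0   1/3 ]
  [ 0  0   2/3 ]
R2 → 3·R2
  [ 1  1  -1/3 ]
  [ 0  0     1 ]
  [ 0  0   2/3 ]
R3 → R3 − 2/3·R2
  [ 1  1  -1/3 ]
  [ 0  0     1 ]
  [ 0  0     0 ]
R1 → R1 + 1/3·R2
  [ 1  1  0 ]
  [ 0  0  1 ]
  [ 0  0  0 ]
The reduced form has 2 nonzero rows.

rank = 2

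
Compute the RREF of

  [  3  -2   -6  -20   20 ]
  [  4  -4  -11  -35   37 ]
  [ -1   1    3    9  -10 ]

r1 → 1/3·r1
  [  1  -2/3   -2  -20/3  20/3 ]
  [  4    -4  -11    -35    37 ]
  [ -1     1    3      9   -10 ]
r2 → r2 − 4·r1
  [  1  -2/3  -2  -20/3  20/3 ]
  [  0  -4/3  -3  -25/3  31/3 ]
  [ -1     1   3      9   -10 ]
r3 → r3 + r1
  [ 1  -2/3  -2  -20/3   20/3 ]
  [ 0  -4/3  -3  -25/3   31/3 ]
  [ 0   1/3   1    7/3  -10/3 ]
r2 → -3/4·r2
  [ 1  -2/3   -2  -20/3   20/3 ]
  [ 0     1  9/4   25/4  -31/4 ]
  [ 0   1/3    1    7/3  -10/3 ]
r3 → r3 − 1/3·r2
  [ 1  -2/3   -2  -20/3   20/3 ]
  [ 0     1  9/4   25/4  -31/4 ]
  [ 0     0  1/4    1/4   -3/4 ]
r3 → 4·r3
  [ 1  -2/3   -2  -20/3   20/3 ]
  [ 0     1  9/4   25/4  -31/4 ]
  [ 0     0    1      1     -3 ]
r2 → r2 − 9/4·r3
  [ 1  -2/3  -2  -20/3  20/3 ]
  [ 0     1   0      4    -1 ]
  [ 0     0   1      1    -3 ]
r1 → r1 + 2·r3
  [ 1  -2/3  0  -14/3  2/3 ]
  [ 0     1  0      4   -1 ]
  [ 0     0  1      1   -3 ]
r1 → r1 + 2/3·r2
  [ 1  0  0  -2   0 ]
  [ 0  1  0   4  -1 ]
  [ 0  0  1   1  -3 ]

[[1, 0, 0, -2, 0], [0, 1, 0, 4, -1], [0, 0, 1, 1, -3]]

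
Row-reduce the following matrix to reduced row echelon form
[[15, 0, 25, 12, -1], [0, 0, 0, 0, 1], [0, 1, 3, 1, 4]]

[[1, 0, 5/3, 4/5, 0], [0, 1, 3, 1, 0], [0, 0, 0, 0, 1]]

Multiply ρ1 by 1/15.
Swap ρ2 and ρ3.
Subtract 4 times ρ3 from ρ2.
Add 1/15 times ρ3 to ρ1.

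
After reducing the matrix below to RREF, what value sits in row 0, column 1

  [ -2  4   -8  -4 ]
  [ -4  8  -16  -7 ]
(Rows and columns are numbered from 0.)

-2

R1 → -1/2·R1
  [  1  -2    4   2 ]
  [ -4   8  -16  -7 ]
R2 → R2 + 4·R1
  [ 1  -2  4  2 ]
  [ 0   0  0  1 ]
R1 → R1 − 2·R2
  [ 1  -2  4  0 ]
  [ 0   0  0  1 ]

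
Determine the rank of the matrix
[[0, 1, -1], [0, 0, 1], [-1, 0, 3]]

Swap ρ1 and ρ3.
  [ -1  0   3 ]
  [  0  0   1 ]
  [  0  1  -1 ]
Multiply ρ1 by -1.
  [ 1  0  -3 ]
  [ 0  0   1 ]
  [ 0  1  -1 ]
Swap ρ2 and ρ3.
  [ 1  0  -3 ]
  [ 0  1  -1 ]
  [ 0  0   1 ]
Add ρ3 to ρ2.
  [ 1  0  -3 ]
  [ 0  1   0 ]
  [ 0  0   1 ]
Add 3 times ρ3 to ρ1.
  [ 1  0  0 ]
  [ 0  1  0 ]
  [ 0  0  1 ]
The reduced form has 3 nonzero rows.

rank = 3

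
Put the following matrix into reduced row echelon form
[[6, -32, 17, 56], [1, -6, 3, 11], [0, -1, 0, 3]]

r1 ← 1/6·r1
  [ 1  -16/3  17/6  28/3 ]
  [ 1     -6     3    11 ]
  [ 0     -1     0     3 ]
r2 ← r2 − r1
  [ 1  -16/3  17/6  28/3 ]
  [ 0   -2/3   1/6   5/3 ]
  [ 0     -1     0     3 ]
r2 ← -3/2·r2
  [ 1  -16/3  17/6  28/3 ]
  [ 0      1  -1/4  -5/2 ]
  [ 0     -1     0     3 ]
r3 ← r3 + r2
  [ 1  -16/3  17/6  28/3 ]
  [ 0      1  -1/4  -5/2 ]
  [ 0      0  -1/4   1/2 ]
r3 ← -4·r3
  [ 1  -16/3  17/6  28/3 ]
  [ 0      1  -1/4  -5/2 ]
  [ 0      0     1    -2 ]
r2 ← r2 + 1/4·r3
  [ 1  -16/3  17/6  28/3 ]
  [ 0      1     0    -3 ]
  [ 0      0     1    -2 ]
r1 ← r1 − 17/6·r3
  [ 1  -16/3  0  15 ]
  [ 0      1  0  -3 ]
  [ 0      0  1  -2 ]
r1 ← r1 + 16/3·r2
  [ 1  0  0  -1 ]
  [ 0  1  0  -3 ]
  [ 0  0  1  -2 ]

[[1, 0, 0, -1], [0, 1, 0, -3], [0, 0, 1, -2]]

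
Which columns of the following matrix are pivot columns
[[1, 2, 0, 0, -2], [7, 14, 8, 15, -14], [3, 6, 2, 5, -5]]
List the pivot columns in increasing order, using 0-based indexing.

0, 2, 3

R2 → R2 − 7·R1
R3 → R3 − 3·R1
R2 → 1/8·R2
R3 → R3 − 2·R2
R3 → 4/5·R3
R2 → R2 − 15/8·R3
Pivot columns are the columns containing a leading 1.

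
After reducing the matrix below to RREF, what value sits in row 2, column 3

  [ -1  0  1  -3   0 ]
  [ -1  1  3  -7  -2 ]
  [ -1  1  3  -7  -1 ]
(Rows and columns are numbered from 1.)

2

R1 := -1·R1
  [  1  0  -1   3   0 ]
  [ -1  1   3  -7  -2 ]
  [ -1  1   3  -7  -1 ]
R2 := R2 + R1
  [  1  0  -1   3   0 ]
  [  0  1   2  -4  -2 ]
  [ -1  1   3  -7  -1 ]
R3 := R3 + R1
  [ 1  0  -1   3   0 ]
  [ 0  1   2  -4  -2 ]
  [ 0  1   2  -4  -1 ]
R3 := R3 − R2
  [ 1  0  -1   3   0 ]
  [ 0  1   2  -4  -2 ]
  [ 0  0   0   0   1 ]
R2 := R2 + 2·R3
  [ 1  0  -1   3  0 ]
  [ 0  1   2  -4  0 ]
  [ 0  0   0   0  1 ]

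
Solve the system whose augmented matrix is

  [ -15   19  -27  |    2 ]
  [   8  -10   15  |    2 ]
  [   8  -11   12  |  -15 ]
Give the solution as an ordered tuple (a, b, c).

(-1, 5, 4)

r1 ← -1/15·r1
  [ 1  -19/15  9/5  |  -2/15 ]
  [ 8     -10   15  |      2 ]
  [ 8     -11   12  |    -15 ]
r2 ← r2 − 8·r1
  [ 1  -19/15  9/5  |  -2/15 ]
  [ 0    2/15  3/5  |  46/15 ]
  [ 8     -11   12  |    -15 ]
r3 ← r3 − 8·r1
  [ 1  -19/15    9/5  |    -2/15 ]
  [ 0    2/15    3/5  |    46/15 ]
  [ 0  -13/15  -12/5  |  -209/15 ]
r2 ← 15/2·r2
  [ 1  -19/15    9/5  |    -2/15 ]
  [ 0       1    9/2  |       23 ]
  [ 0  -13/15  -12/5  |  -209/15 ]
r3 ← r3 + 13/15·r2
  [ 1  -19/15  9/5  |  -2/15 ]
  [ 0       1  9/2  |     23 ]
  [ 0       0  3/2  |      6 ]
r3 ← 2/3·r3
  [ 1  -19/15  9/5  |  -2/15 ]
  [ 0       1  9/2  |     23 ]
  [ 0       0    1  |      4 ]
r2 ← r2 − 9/2·r3
  [ 1  -19/15  9/5  |  -2/15 ]
  [ 0       1    0  |      5 ]
  [ 0       0    1  |      4 ]
r1 ← r1 − 9/5·r3
  [ 1  -19/15  0  |  -22/3 ]
  [ 0       1  0  |      5 ]
  [ 0       0  1  |      4 ]
r1 ← r1 + 19/15·r2
  [ 1  0  0  |  -1 ]
  [ 0  1  0  |   5 ]
  [ 0  0  1  |   4 ]
Reading off the last column: a = -1, b = 5, c = 4.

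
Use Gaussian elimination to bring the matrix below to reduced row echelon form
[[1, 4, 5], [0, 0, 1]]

R1 := R1 − 5·R2
  [ 1  4  0 ]
  [ 0  0  1 ]

[[1, 4, 0], [0, 0, 1]]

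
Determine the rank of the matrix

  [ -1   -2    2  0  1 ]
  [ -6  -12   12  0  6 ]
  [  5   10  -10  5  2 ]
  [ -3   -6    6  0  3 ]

rank = 2

Multiply r1 by -1.
Add 6 times r1 to r2.
Subtract 5 times r1 from r3.
Add 3 times r1 to r4.
Swap r2 and r3.
Multiply r2 by 1/5.
The reduced form has 2 nonzero rows.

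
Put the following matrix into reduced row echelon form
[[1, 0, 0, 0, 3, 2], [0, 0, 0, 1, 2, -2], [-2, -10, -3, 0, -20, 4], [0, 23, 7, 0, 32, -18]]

[[1, 0, 0, 0, 3, 2], [0, 1, 0, 0, 2, -2], [0, 0, 1, 0, -2, 4], [0, 0, 0, 1, 2, -2]]

Add 2 times ρ1 to ρ3.
  [ 1    0   0  0    3    2 ]
  [ 0    0   0  1    2   -2 ]
  [ 0  -10  -3  0  -14    8 ]
  [ 0   23   7  0   32  -18 ]
Swap ρ2 and ρ3.
  [ 1    0   0  0    3    2 ]
  [ 0  -10  -3  0  -14    8 ]
  [ 0    0   0  1    2   -2 ]
  [ 0   23   7  0   32  -18 ]
Multiply ρ2 by -1/10.
  [ 1   0     0  0    3     2 ]
  [ 0   1  3/10  0  7/5  -4/5 ]
  [ 0   0     0  1    2    -2 ]
  [ 0  23     7  0   32   -18 ]
Subtract 23 times ρ2 from ρ4.
  [ 1  0     0  0     3     2 ]
  [ 0  1  3/10  0   7/5  -4/5 ]
  [ 0  0     0  1     2    -2 ]
  [ 0  0  1/10  0  -1/5   2/5 ]
Swap ρ3 and ρ4.
  [ 1  0     0  0     3     2 ]
  [ 0  1  3/10  0   7/5  -4/5 ]
  [ 0  0  1/10  0  -1/5   2/5 ]
  [ 0  0     0  1     2    -2 ]
Multiply ρ3 by 10.
  [ 1  0     0  0    3     2 ]
  [ 0  1  3/10  0  7/5  -4/5 ]
  [ 0  0     1  0   -2     4 ]
  [ 0  0     0  1    2    -2 ]
Subtract 3/10 times ρ3 from ρ2.
  [ 1  0  0  0   3   2 ]
  [ 0  1  0  0   2  -2 ]
  [ 0  0  1  0  -2   4 ]
  [ 0  0  0  1   2  -2 ]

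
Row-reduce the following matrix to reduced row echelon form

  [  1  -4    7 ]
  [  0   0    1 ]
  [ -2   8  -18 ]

R3 → R3 + 2·R1
  [ 1  -4   7 ]
  [ 0   0   1 ]
  [ 0   0  -4 ]
R3 → R3 + 4·R2
  [ 1  -4  7 ]
  [ 0   0  1 ]
  [ 0   0  0 ]
R1 → R1 − 7·R2
  [ 1  -4  0 ]
  [ 0   0  1 ]
  [ 0   0  0 ]

[[1, -4, 0], [0, 0, 1], [0, 0, 0]]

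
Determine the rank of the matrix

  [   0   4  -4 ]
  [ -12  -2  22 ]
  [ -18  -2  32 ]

rank = 2

R1 <=> R2
R1 := -1/12·R1
R3 := R3 + 18·R1
R2 := 1/4·R2
R3 := R3 − R2
R1 := R1 − 1/6·R2
The reduced form has 2 nonzero rows.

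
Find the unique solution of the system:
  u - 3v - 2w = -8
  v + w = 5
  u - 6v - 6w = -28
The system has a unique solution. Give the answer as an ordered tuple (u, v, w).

(2, 0, 5)

Form the augmented matrix and row-reduce:
  [ 1  -3  -2  |   -8 ]
  [ 0   1   1  |    5 ]
  [ 1  -6  -6  |  -28 ]
Subtract ρ1 from ρ3.
  [ 1  -3  -2  |   -8 ]
  [ 0   1   1  |    5 ]
  [ 0  -3  -4  |  -20 ]
Add 3 times ρ2 to ρ3.
  [ 1  -3  -2  |  -8 ]
  [ 0   1   1  |   5 ]
  [ 0   0  -1  |  -5 ]
Multiply ρ3 by -1.
  [ 1  -3  -2  |  -8 ]
  [ 0   1   1  |   5 ]
  [ 0   0   1  |   5 ]
Subtract ρ3 from ρ2.
  [ 1  -3  -2  |  -8 ]
  [ 0   1   0  |   0 ]
  [ 0   0   1  |   5 ]
Add 2 times ρ3 to ρ1.
  [ 1  -3  0  |  2 ]
  [ 0   1  0  |  0 ]
  [ 0   0  1  |  5 ]
Add 3 times ρ2 to ρ1.
  [ 1  0  0  |  2 ]
  [ 0  1  0  |  0 ]
  [ 0  0  1  |  5 ]
Reading off the last column: u = 2, v = 0, w = 5.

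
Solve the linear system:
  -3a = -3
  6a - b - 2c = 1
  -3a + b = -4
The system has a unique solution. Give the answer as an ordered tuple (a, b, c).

(1, -1, 3)

Form the augmented matrix and row-reduce:
  [ -3   0   0  |  -3 ]
  [  6  -1  -2  |   1 ]
  [ -3   1   0  |  -4 ]
R1 -> -1/3·R1
  [  1   0   0  |   1 ]
  [  6  -1  -2  |   1 ]
  [ -3   1   0  |  -4 ]
R2 -> R2 − 6·R1
  [  1   0   0  |   1 ]
  [  0  -1  -2  |  -5 ]
  [ -3   1   0  |  -4 ]
R3 -> R3 + 3·R1
  [ 1   0   0  |   1 ]
  [ 0  -1  -2  |  -5 ]
  [ 0   1   0  |  -1 ]
R2 -> -1·R2
  [ 1  0  0  |   1 ]
  [ 0  1  2  |   5 ]
  [ 0  1  0  |  -1 ]
R3 -> R3 − R2
  [ 1  0   0  |   1 ]
  [ 0  1   2  |   5 ]
  [ 0  0  -2  |  -6 ]
R3 -> -1/2·R3
  [ 1  0  0  |  1 ]
  [ 0  1  2  |  5 ]
  [ 0  0  1  |  3 ]
R2 -> R2 − 2·R3
  [ 1  0  0  |   1 ]
  [ 0  1  0  |  -1 ]
  [ 0  0  1  |   3 ]
Reading off the last column: a = 1, b = -1, c = 3.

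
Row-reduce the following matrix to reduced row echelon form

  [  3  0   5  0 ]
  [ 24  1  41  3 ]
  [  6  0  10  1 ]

[[1, 0, 5/3, 0], [0, 1, 1, 0], [0, 0, 0, 1]]

Multiply R1 by 1/3.
  [  1  0  5/3  0 ]
  [ 24  1   41  3 ]
  [  6  0   10  1 ]
Subtract 24 times R1 from R2.
  [ 1  0  5/3  0 ]
  [ 0  1    1  3 ]
  [ 6  0   10  1 ]
Subtract 6 times R1 from R3.
  [ 1  0  5/3  0 ]
  [ 0  1    1  3 ]
  [ 0  0    0  1 ]
Subtract 3 times R3 from R2.
  [ 1  0  5/3  0 ]
  [ 0  1    1  0 ]
  [ 0  0    0  1 ]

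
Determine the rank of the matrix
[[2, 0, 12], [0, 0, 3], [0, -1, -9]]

Multiply ρ1 by 1/2.
  [ 1   0   6 ]
  [ 0   0   3 ]
  [ 0  -1  -9 ]
Swap ρ2 and ρ3.
  [ 1   0   6 ]
  [ 0  -1  -9 ]
  [ 0   0   3 ]
Multiply ρ2 by -1.
  [ 1  0  6 ]
  [ 0  1  9 ]
  [ 0  0  3 ]
Multiply ρ3 by 1/3.
  [ 1  0  6 ]
  [ 0  1  9 ]
  [ 0  0  1 ]
Subtract 9 times ρ3 from ρ2.
  [ 1  0  6 ]
  [ 0  1  0 ]
  [ 0  0  1 ]
Subtract 6 times ρ3 from ρ1.
  [ 1  0  0 ]
  [ 0  1  0 ]
  [ 0  0  1 ]
The reduced form has 3 nonzero rows.

rank = 3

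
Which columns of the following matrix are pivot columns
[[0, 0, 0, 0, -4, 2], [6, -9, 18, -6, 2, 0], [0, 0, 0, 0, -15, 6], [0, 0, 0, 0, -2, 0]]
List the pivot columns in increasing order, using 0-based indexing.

0, 4, 5

Swap R1 and R2.
  [ 6  -9  18  -6    2  0 ]
  [ 0   0   0   0   -4  2 ]
  [ 0   0   0   0  -15  6 ]
  [ 0   0   0   0   -2  0 ]
Multiply R1 by 1/6.
  [ 1  -3/2  3  -1  1/3  0 ]
  [ 0     0  0   0   -4  2 ]
  [ 0     0  0   0  -15  6 ]
  [ 0     0  0   0   -2  0 ]
Multiply R2 by -1/4.
  [ 1  -3/2  3  -1  1/3     0 ]
  [ 0     0  0   0    1  -1/2 ]
  [ 0     0  0   0  -15     6 ]
  [ 0     0  0   0   -2     0 ]
Add 15 times R2 to R3.
  [ 1  -3/2  3  -1  1/3     0 ]
  [ 0     0  0   0    1  -1/2 ]
  [ 0     0  0   0    0  -3/2 ]
  [ 0     0  0   0   -2     0 ]
Add 2 times R2 to R4.
  [ 1  -3/2  3  -1  1/3     0 ]
  [ 0     0  0   0    1  -1/2 ]
  [ 0     0  0   0    0  -3/2 ]
  [ 0     0  0   0    0    -1 ]
Multiply R3 by -2/3.
  [ 1  -3/2  3  -1  1/3     0 ]
  [ 0     0  0   0    1  -1/2 ]
  [ 0     0  0   0    0     1 ]
  [ 0     0  0   0    0    -1 ]
Add R3 to R4.
  [ 1  -3/2  3  -1  1/3     0 ]
  [ 0     0  0   0    1  -1/2 ]
  [ 0     0  0   0    0     1 ]
  [ 0     0  0   0    0     0 ]
Add 1/2 times R3 to R2.
  [ 1  -3/2  3  -1  1/3  0 ]
  [ 0     0  0   0    1  0 ]
  [ 0     0  0   0    0  1 ]
  [ 0     0  0   0    0  0 ]
Subtract 1/3 times R2 from R1.
  [ 1  -3/2  3  -1  0  0 ]
  [ 0     0  0   0  1  0 ]
  [ 0     0  0   0  0  1 ]
  [ 0     0  0   0  0  0 ]
Pivot columns are the columns containing a leading 1.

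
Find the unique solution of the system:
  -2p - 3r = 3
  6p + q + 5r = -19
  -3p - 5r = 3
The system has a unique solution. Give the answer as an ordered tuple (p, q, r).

(-6, 2, 3)

Form the augmented matrix and row-reduce:
  [ -2  0  -3  |    3 ]
  [  6  1   5  |  -19 ]
  [ -3  0  -5  |    3 ]
R1 := -1/2·R1
  [  1  0  3/2  |  -3/2 ]
  [  6  1    5  |   -19 ]
  [ -3  0   -5  |     3 ]
R2 := R2 − 6·R1
  [  1  0  3/2  |  -3/2 ]
  [  0  1   -4  |   -10 ]
  [ -3  0   -5  |     3 ]
R3 := R3 + 3·R1
  [ 1  0   3/2  |  -3/2 ]
  [ 0  1    -4  |   -10 ]
  [ 0  0  -1/2  |  -3/2 ]
R3 := -2·R3
  [ 1  0  3/2  |  -3/2 ]
  [ 0  1   -4  |   -10 ]
  [ 0  0    1  |     3 ]
R2 := R2 + 4·R3
  [ 1  0  3/2  |  -3/2 ]
  [ 0  1    0  |     2 ]
  [ 0  0    1  |     3 ]
R1 := R1 − 3/2·R3
  [ 1  0  0  |  -6 ]
  [ 0  1  0  |   2 ]
  [ 0  0  1  |   3 ]
Reading off the last column: p = -6, q = 2, r = 3.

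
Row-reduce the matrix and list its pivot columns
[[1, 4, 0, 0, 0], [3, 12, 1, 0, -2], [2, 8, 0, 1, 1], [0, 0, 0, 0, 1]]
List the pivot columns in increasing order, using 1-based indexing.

R2 ← R2 − 3·R1
R3 ← R3 − 2·R1
R3 ← R3 − R4
R2 ← R2 + 2·R4
Pivot columns are the columns containing a leading 1.

1, 3, 4, 5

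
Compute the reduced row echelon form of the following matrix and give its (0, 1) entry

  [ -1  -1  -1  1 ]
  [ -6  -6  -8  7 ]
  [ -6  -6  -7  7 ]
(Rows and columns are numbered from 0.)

1

R1 -> -1·R1
  [  1   1   1  -1 ]
  [ -6  -6  -8   7 ]
  [ -6  -6  -7   7 ]
R2 -> R2 + 6·R1
  [  1   1   1  -1 ]
  [  0   0  -2   1 ]
  [ -6  -6  -7   7 ]
R3 -> R3 + 6·R1
  [ 1  1   1  -1 ]
  [ 0  0  -2   1 ]
  [ 0  0  -1   1 ]
R2 -> -1/2·R2
  [ 1  1   1    -1 ]
  [ 0  0   1  -1/2 ]
  [ 0  0  -1     1 ]
R3 -> R3 + R2
  [ 1  1  1    -1 ]
  [ 0  0  1  -1/2 ]
  [ 0  0  0   1/2 ]
R3 -> 2·R3
  [ 1  1  1    -1 ]
  [ 0  0  1  -1/2 ]
  [ 0  0  0     1 ]
R2 -> R2 + 1/2·R3
  [ 1  1  1  -1 ]
  [ 0  0  1   0 ]
  [ 0  0  0   1 ]
R1 -> R1 + R3
  [ 1  1  1  0 ]
  [ 0  0  1  0 ]
  [ 0  0  0  1 ]
R1 -> R1 − R2
  [ 1  1  0  0 ]
  [ 0  0  1  0 ]
  [ 0  0  0  1 ]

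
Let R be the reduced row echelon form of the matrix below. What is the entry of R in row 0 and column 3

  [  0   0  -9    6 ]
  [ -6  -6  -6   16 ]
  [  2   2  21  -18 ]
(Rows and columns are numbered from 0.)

R1 ↔ R2
  [ -6  -6  -6   16 ]
  [  0   0  -9    6 ]
  [  2   2  21  -18 ]
R1 -> -1/6·R1
  [ 1  1   1  -8/3 ]
  [ 0  0  -9     6 ]
  [ 2  2  21   -18 ]
R3 -> R3 − 2·R1
  [ 1  1   1   -8/3 ]
  [ 0  0  -9      6 ]
  [ 0  0  19  -38/3 ]
R2 -> -1/9·R2
  [ 1  1   1   -8/3 ]
  [ 0  0   1   -2/3 ]
  [ 0  0  19  -38/3 ]
R3 -> R3 − 19·R2
  [ 1  1  1  -8/3 ]
  [ 0  0  1  -2/3 ]
  [ 0  0  0     0 ]
R1 -> R1 − R2
  [ 1  1  0    -2 ]
  [ 0  0  1  -2/3 ]
  [ 0  0  0     0 ]

-2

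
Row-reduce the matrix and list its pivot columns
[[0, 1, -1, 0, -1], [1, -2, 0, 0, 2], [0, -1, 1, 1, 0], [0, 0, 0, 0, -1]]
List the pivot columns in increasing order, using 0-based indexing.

R1 ↔ R2
  [ 1  -2   0  0   2 ]
  [ 0   1  -1  0  -1 ]
  [ 0  -1   1  1   0 ]
  [ 0   0   0  0  -1 ]
R3 := R3 + R2
  [ 1  -2   0  0   2 ]
  [ 0   1  -1  0  -1 ]
  [ 0   0   0  1  -1 ]
  [ 0   0   0  0  -1 ]
R4 := -1·R4
  [ 1  -2   0  0   2 ]
  [ 0   1  -1  0  -1 ]
  [ 0   0   0  1  -1 ]
  [ 0   0   0  0   1 ]
R3 := R3 + R4
  [ 1  -2   0  0   2 ]
  [ 0   1  -1  0  -1 ]
  [ 0   0   0  1   0 ]
  [ 0   0   0  0   1 ]
R2 := R2 + R4
  [ 1  -2   0  0  2 ]
  [ 0   1  -1  0  0 ]
  [ 0   0   0  1  0 ]
  [ 0   0   0  0  1 ]
R1 := R1 − 2·R4
  [ 1  -2   0  0  0 ]
  [ 0   1  -1  0  0 ]
  [ 0   0   0  1  0 ]
  [ 0   0   0  0  1 ]
R1 := R1 + 2·R2
  [ 1  0  -2  0  0 ]
  [ 0  1  -1  0  0 ]
  [ 0  0   0  1  0 ]
  [ 0  0   0  0  1 ]
Pivot columns are the columns containing a leading 1.

0, 1, 3, 4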